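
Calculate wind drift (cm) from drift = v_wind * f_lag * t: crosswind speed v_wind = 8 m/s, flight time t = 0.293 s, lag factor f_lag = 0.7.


drift = v_wind * lag * t = 8 * 0.7 * 0.293 = 1.6408 m ≈ 164.1 cm

164.1 cm


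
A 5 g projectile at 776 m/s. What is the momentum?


p = m*v = 0.005*776 = 3.88 kg·m/s

3.88 kg·m/s


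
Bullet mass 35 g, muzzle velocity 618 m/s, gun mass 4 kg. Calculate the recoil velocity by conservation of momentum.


v_recoil = m_p * v_p / m_gun = 0.035 * 618 / 4 = 5.408 m/s

5.408 m/s


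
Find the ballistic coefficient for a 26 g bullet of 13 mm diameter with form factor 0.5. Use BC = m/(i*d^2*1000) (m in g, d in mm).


BC = m/(i*d^2*1000) = 26/(0.5 * 13^2 * 1000) = 0.0003077

0.0003077


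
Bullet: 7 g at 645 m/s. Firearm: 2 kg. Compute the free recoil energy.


v_r = m_p*v_p/m_gun = 0.007*645/2 = 2.2575 m/s, E_r = 0.5*m_gun*v_r^2 = 0.5*2*2.2575^2 = 5.096 J

5.096 J


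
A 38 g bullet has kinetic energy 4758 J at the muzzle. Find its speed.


v = sqrt(2*E/m) = sqrt(2*4758/0.038) = 500.4 m/s

500.4 m/s


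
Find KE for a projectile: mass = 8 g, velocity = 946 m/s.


E = 0.5*m*v^2 = 0.5*0.008*946^2 = 3580 J

3580 J


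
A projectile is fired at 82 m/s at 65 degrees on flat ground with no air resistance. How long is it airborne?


T = 2*v0*sin(theta)/g = 2*82*sin(65°)/9.81 = 15.15 s

15.15 s


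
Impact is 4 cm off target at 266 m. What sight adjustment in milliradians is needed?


1 mrad subtends 1 cm per 10 m of range, so adj = error_cm / (dist_m / 10) = 4 / (266/10) = 0.1504 mrad

0.1504 mrad


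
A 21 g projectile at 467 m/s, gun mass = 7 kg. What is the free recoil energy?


v_r = m_p*v_p/m_gun = 0.021*467/7 = 1.401 m/s, E_r = 0.5*m_gun*v_r^2 = 0.5*7*1.401^2 = 6.87 J

6.87 J


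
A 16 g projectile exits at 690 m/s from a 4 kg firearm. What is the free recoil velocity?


v_recoil = m_p * v_p / m_gun = 0.016 * 690 / 4 = 2.76 m/s

2.76 m/s


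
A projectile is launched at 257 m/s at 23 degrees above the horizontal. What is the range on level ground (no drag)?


R = v0^2 * sin(2*theta) / g = 257^2 * sin(2*23°) / 9.81 = 4843 m

4843 m


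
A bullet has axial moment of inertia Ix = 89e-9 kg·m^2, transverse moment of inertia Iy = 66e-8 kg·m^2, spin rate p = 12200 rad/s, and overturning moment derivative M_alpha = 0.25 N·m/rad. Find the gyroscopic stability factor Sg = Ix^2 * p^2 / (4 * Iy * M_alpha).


Sg = Ix^2 * p^2 / (4 * Iy * M_alpha) = (89e-9)^2 * 12200^2 / (4 * 66e-8 * 0.25) = 1.786

1.786


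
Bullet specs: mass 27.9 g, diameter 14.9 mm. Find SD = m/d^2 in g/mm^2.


SD = m/d^2 = 27.9/14.9^2 = 0.1257 g/mm^2

0.1257 g/mm^2


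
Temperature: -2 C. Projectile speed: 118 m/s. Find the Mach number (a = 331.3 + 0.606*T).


a = 331.3 + 0.606*(-2) = 330.088 m/s
M = v/a = 118/330.088 = 0.3575

0.3575


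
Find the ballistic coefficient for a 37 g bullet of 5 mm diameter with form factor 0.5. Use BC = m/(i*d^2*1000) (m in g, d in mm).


BC = m/(i*d^2*1000) = 37/(0.5 * 5^2 * 1000) = 0.00296

0.00296


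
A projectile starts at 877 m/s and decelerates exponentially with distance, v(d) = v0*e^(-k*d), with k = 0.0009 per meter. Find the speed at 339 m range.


v = v0*exp(-k*d) = 877*exp(-0.0009*339) = 646.4 m/s

646.4 m/s


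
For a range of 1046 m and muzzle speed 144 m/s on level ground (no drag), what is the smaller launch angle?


sin(2*theta) = R*g/v0^2 = 1046*9.81/144^2 = 0.494852, theta = arcsin(0.494852)/2 = 14.83°

14.83 degrees


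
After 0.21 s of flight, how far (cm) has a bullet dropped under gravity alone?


drop = 0.5*g*t^2 = 0.5*9.81*0.21^2 = 0.21631 m ≈ 21.63 cm

21.63 cm


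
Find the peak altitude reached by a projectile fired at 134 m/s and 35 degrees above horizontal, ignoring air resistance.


H = (v0*sin(theta))^2 / (2g) = (134*sin(35°))^2 / (2*9.81) = 301.1 m

301.1 m


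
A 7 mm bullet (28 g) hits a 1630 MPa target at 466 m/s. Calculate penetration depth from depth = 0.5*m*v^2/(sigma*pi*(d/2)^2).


A = pi*(d/2)^2 = pi*(7/2)^2 = 38.4845 mm^2
E = 0.5*m*v^2 = 0.5*0.028*466^2 = 3040.18 J
depth = E/(sigma*A) = 3040.18 J / (1630 MPa * 38.4845 mm^2) = 3040.18/(1630 * 38.4845) m = 0.0484648 m ≈ 48.46 mm

48.46 mm


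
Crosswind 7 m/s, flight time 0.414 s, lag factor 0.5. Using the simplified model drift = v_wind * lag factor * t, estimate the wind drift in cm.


drift = v_wind * lag * t = 7 * 0.5 * 0.414 = 1.449 m ≈ 144.9 cm

144.9 cm


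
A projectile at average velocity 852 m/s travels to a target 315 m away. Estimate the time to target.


t = d/v = 315/852 = 0.3697 s

0.3697 s


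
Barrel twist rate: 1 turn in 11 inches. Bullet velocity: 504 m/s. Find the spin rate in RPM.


twist_m = 11*0.0254 = 0.2794 m
spin = v/twist = 504/0.2794 = 1803.865 rev/s
RPM = spin*60 = 1803.865*60 ≈ 108232 RPM

108232 RPM


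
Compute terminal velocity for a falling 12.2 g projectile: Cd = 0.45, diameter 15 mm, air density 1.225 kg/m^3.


A = pi*(d/2)^2 = pi*(15/2000)^2 = 1.76715e-04 m^2
vt = sqrt(2mg/(Cd*rho*A)) = sqrt(2*0.0122*9.81/(0.45 * 1.225 * 1.76715e-04)) = 49.57 m/s

49.57 m/s


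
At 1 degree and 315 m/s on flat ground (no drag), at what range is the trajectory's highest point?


R = v0^2*sin(2*theta)/g = 315^2*sin(2*1°)/9.81 = 352.997 m
apex_dist = R/2 = 352.997/2 = 176.5 m

176.5 m


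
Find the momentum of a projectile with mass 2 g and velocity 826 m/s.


p = m*v = 0.002*826 = 1.652 kg·m/s

1.652 kg·m/s


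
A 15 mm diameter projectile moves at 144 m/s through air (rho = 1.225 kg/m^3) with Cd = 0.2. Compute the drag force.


A = pi*(d/2)^2 = pi*(15/2000)^2 = 1.76715e-04 m^2
Fd = 0.5*Cd*rho*A*v^2 = 0.5*0.2*1.225*1.76715e-04*144^2 = 0.4489 N

0.4489 N


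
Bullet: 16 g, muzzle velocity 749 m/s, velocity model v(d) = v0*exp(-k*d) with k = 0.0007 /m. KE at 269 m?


v = v0*exp(-k*d) = 749*exp(-0.0007*269) = 620.446 m/s
E = 0.5*m*v^2 = 0.5*0.016*620.446^2 = 3080 J

3080 J


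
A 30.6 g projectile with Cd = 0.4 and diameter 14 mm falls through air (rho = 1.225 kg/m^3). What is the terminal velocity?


A = pi*(d/2)^2 = pi*(14/2000)^2 = 1.53938e-04 m^2
vt = sqrt(2mg/(Cd*rho*A)) = sqrt(2*0.0306*9.81/(0.4 * 1.225 * 1.53938e-04)) = 89.22 m/s

89.22 m/s


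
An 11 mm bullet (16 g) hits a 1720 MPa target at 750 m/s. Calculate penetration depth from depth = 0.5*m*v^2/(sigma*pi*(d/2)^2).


A = pi*(d/2)^2 = pi*(11/2)^2 = 95.0332 mm^2
E = 0.5*m*v^2 = 0.5*0.016*750^2 = 4500 J
depth = E/(sigma*A) = 4500 J / (1720 MPa * 95.0332 mm^2) = 4500/(1720 * 95.0332) m = 0.0275302 m ≈ 27.53 mm

27.53 mm


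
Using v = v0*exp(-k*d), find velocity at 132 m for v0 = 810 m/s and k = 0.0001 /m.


v = v0*exp(-k*d) = 810*exp(-0.0001*132) = 799.4 m/s

799.4 m/s


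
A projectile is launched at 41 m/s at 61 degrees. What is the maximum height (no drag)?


H = (v0*sin(theta))^2 / (2g) = (41*sin(61°))^2 / (2*9.81) = 65.54 m

65.54 m


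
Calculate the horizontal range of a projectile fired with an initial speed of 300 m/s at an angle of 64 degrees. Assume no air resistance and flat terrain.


R = v0^2 * sin(2*theta) / g = 300^2 * sin(2*64°) / 9.81 = 7229 m

7229 m


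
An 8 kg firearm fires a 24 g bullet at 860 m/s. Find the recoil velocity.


v_recoil = m_p * v_p / m_gun = 0.024 * 860 / 8 = 2.58 m/s

2.58 m/s


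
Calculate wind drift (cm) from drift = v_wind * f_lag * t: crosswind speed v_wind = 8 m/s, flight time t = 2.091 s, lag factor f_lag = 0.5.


drift = v_wind * lag * t = 8 * 0.5 * 2.091 = 8.364 m ≈ 836.4 cm

836.4 cm


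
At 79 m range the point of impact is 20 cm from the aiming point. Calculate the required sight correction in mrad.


1 mrad subtends 1 cm per 10 m of range, so adj = error_cm / (dist_m / 10) = 20 / (79/10) = 2.532 mrad

2.532 mrad


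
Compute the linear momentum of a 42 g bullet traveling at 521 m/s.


p = m*v = 0.042*521 = 21.88 kg·m/s

21.88 kg·m/s


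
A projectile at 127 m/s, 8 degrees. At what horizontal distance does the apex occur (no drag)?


R = v0^2*sin(2*theta)/g = 127^2*sin(2*8°)/9.81 = 453.186 m
apex_dist = R/2 = 453.186/2 = 226.6 m

226.6 m


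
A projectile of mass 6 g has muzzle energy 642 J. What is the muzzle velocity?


v = sqrt(2*E/m) = sqrt(2*642/0.006) = 462.6 m/s

462.6 m/s


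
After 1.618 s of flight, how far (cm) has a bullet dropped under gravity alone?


drop = 0.5*g*t^2 = 0.5*9.81*1.618^2 = 12.8409 m ≈ 1284 cm

1284 cm


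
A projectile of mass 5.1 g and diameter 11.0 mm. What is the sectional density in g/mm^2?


SD = m/d^2 = 5.1/11.0^2 = 0.04215 g/mm^2

0.04215 g/mm^2


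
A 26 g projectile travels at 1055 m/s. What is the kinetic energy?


E = 0.5*m*v^2 = 0.5*0.026*1055^2 = 14469 J

14469 J


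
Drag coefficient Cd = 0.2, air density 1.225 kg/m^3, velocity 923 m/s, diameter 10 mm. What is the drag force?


A = pi*(d/2)^2 = pi*(10/2000)^2 = 7.85398e-05 m^2
Fd = 0.5*Cd*rho*A*v^2 = 0.5*0.2*1.225*7.85398e-05*923^2 = 8.197 N

8.197 N


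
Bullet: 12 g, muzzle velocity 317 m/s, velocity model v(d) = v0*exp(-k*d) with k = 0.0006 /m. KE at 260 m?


v = v0*exp(-k*d) = 317*exp(-0.0006*260) = 271.212 m/s
E = 0.5*m*v^2 = 0.5*0.012*271.212^2 = 441.3 J

441.3 J


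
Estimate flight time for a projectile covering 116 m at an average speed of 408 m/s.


t = d/v = 116/408 = 0.2843 s

0.2843 s


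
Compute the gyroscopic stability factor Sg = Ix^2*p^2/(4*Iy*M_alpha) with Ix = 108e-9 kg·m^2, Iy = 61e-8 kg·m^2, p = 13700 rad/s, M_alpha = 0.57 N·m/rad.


Sg = Ix^2 * p^2 / (4 * Iy * M_alpha) = (108e-9)^2 * 13700^2 / (4 * 61e-8 * 0.57) = 1.574

1.574


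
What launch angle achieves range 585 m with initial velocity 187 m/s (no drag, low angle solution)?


sin(2*theta) = R*g/v0^2 = 585*9.81/187^2 = 0.164112, theta = arcsin(0.164112)/2 = 4.723°

4.723 degrees


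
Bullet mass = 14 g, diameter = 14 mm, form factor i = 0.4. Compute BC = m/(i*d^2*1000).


BC = m/(i*d^2*1000) = 14/(0.4 * 14^2 * 1000) = 0.0001786

0.0001786


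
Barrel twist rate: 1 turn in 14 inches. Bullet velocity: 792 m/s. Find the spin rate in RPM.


twist_m = 14*0.0254 = 0.3556 m
spin = v/twist = 792/0.3556 = 2227.222 rev/s
RPM = spin*60 = 2227.222*60 ≈ 133633 RPM

133633 RPM


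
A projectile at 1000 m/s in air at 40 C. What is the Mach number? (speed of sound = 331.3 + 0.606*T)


a = 331.3 + 0.606*(40) = 355.54 m/s
M = v/a = 1000/355.54 = 2.813

2.813


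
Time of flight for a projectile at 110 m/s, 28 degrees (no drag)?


T = 2*v0*sin(theta)/g = 2*110*sin(28°)/9.81 = 10.53 s

10.53 s


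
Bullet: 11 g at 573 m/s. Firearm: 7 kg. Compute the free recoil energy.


v_r = m_p*v_p/m_gun = 0.011*573/7 = 0.900429 m/s, E_r = 0.5*m_gun*v_r^2 = 0.5*7*0.900429^2 = 2.838 J

2.838 J


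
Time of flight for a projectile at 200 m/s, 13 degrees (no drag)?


T = 2*v0*sin(theta)/g = 2*200*sin(13°)/9.81 = 9.172 s

9.172 s


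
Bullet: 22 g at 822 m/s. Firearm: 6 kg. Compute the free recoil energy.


v_r = m_p*v_p/m_gun = 0.022*822/6 = 3.014 m/s, E_r = 0.5*m_gun*v_r^2 = 0.5*6*3.014^2 = 27.25 J

27.25 J


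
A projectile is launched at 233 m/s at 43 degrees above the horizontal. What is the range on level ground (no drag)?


R = v0^2 * sin(2*theta) / g = 233^2 * sin(2*43°) / 9.81 = 5521 m

5521 m


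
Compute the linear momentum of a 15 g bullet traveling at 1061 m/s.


p = m*v = 0.015*1061 = 15.91 kg·m/s

15.91 kg·m/s


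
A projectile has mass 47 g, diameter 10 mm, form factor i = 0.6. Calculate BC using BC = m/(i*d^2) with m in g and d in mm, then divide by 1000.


BC = m/(i*d^2*1000) = 47/(0.6 * 10^2 * 1000) = 0.0007833

0.0007833


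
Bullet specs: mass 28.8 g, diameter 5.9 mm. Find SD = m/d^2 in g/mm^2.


SD = m/d^2 = 28.8/5.9^2 = 0.8273 g/mm^2

0.8273 g/mm^2


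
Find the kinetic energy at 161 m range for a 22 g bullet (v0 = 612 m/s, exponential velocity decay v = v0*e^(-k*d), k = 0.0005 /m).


v = v0*exp(-k*d) = 612*exp(-0.0005*161) = 564.665 m/s
E = 0.5*m*v^2 = 0.5*0.022*564.665^2 = 3507 J

3507 J


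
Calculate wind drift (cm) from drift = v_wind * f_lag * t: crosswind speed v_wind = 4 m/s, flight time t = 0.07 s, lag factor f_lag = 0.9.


drift = v_wind * lag * t = 4 * 0.9 * 0.07 = 0.252 m ≈ 25.2 cm

25.2 cm


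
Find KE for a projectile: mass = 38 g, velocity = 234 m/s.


E = 0.5*m*v^2 = 0.5*0.038*234^2 = 1040 J

1040 J


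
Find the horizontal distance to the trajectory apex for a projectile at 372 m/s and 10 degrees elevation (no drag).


R = v0^2*sin(2*theta)/g = 372^2*sin(2*10°)/9.81 = 4824.68 m
apex_dist = R/2 = 4824.68/2 = 2412 m

2412 m


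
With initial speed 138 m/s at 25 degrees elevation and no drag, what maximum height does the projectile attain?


H = (v0*sin(theta))^2 / (2g) = (138*sin(25°))^2 / (2*9.81) = 173.4 m

173.4 m


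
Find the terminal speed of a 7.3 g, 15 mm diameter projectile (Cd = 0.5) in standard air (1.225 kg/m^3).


A = pi*(d/2)^2 = pi*(15/2000)^2 = 1.76715e-04 m^2
vt = sqrt(2mg/(Cd*rho*A)) = sqrt(2*0.0073*9.81/(0.5 * 1.225 * 1.76715e-04)) = 36.38 m/s

36.38 m/s


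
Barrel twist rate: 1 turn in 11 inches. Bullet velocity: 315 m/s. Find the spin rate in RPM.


twist_m = 11*0.0254 = 0.2794 m
spin = v/twist = 315/0.2794 = 1127.416 rev/s
RPM = spin*60 = 1127.416*60 ≈ 67645 RPM

67645 RPM


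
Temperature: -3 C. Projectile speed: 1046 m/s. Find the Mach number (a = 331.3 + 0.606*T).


a = 331.3 + 0.606*(-3) = 329.482 m/s
M = v/a = 1046/329.482 = 3.175

3.175


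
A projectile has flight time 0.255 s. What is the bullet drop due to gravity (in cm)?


drop = 0.5*g*t^2 = 0.5*9.81*0.255^2 = 0.318948 m ≈ 31.89 cm

31.89 cm


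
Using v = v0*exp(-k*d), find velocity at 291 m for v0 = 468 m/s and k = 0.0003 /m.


v = v0*exp(-k*d) = 468*exp(-0.0003*291) = 428.9 m/s

428.9 m/s


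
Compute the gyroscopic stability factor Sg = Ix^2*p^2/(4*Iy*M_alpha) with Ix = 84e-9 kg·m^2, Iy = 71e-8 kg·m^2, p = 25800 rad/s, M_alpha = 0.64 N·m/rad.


Sg = Ix^2 * p^2 / (4 * Iy * M_alpha) = (84e-9)^2 * 25800^2 / (4 * 71e-8 * 0.64) = 2.584

2.584


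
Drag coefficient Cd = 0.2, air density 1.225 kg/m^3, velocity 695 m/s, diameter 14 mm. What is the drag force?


A = pi*(d/2)^2 = pi*(14/2000)^2 = 1.53938e-04 m^2
Fd = 0.5*Cd*rho*A*v^2 = 0.5*0.2*1.225*1.53938e-04*695^2 = 9.109 N

9.109 N


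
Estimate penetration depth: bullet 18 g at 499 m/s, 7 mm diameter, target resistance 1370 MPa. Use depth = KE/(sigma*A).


A = pi*(d/2)^2 = pi*(7/2)^2 = 38.4845 mm^2
E = 0.5*m*v^2 = 0.5*0.018*499^2 = 2241.01 J
depth = E/(sigma*A) = 2241.01 J / (1370 MPa * 38.4845 mm^2) = 2241.01/(1370 * 38.4845) m = 0.0425047 m ≈ 42.5 mm

42.5 mm


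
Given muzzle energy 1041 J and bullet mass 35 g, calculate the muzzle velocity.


v = sqrt(2*E/m) = sqrt(2*1041/0.035) = 243.9 m/s

243.9 m/s


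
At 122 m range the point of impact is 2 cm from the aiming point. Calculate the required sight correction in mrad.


1 mrad subtends 1 cm per 10 m of range, so adj = error_cm / (dist_m / 10) = 2 / (122/10) = 0.1639 mrad

0.1639 mrad


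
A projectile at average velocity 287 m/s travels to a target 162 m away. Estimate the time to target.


t = d/v = 162/287 = 0.5645 s

0.5645 s


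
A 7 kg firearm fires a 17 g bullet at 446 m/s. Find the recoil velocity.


v_recoil = m_p * v_p / m_gun = 0.017 * 446 / 7 = 1.083 m/s

1.083 m/s


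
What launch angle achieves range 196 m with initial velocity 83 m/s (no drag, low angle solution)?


sin(2*theta) = R*g/v0^2 = 196*9.81/83^2 = 0.279106, theta = arcsin(0.279106)/2 = 8.103°

8.103 degrees


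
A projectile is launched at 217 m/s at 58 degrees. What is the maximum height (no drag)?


H = (v0*sin(theta))^2 / (2g) = (217*sin(58°))^2 / (2*9.81) = 1726 m

1726 m


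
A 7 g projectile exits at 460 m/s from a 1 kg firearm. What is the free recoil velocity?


v_recoil = m_p * v_p / m_gun = 0.007 * 460 / 1 = 3.22 m/s

3.22 m/s


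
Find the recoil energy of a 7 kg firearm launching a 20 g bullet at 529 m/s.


v_r = m_p*v_p/m_gun = 0.02*529/7 = 1.51143 m/s, E_r = 0.5*m_gun*v_r^2 = 0.5*7*1.51143^2 = 7.995 J

7.995 J


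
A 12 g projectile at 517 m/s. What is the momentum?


p = m*v = 0.012*517 = 6.204 kg·m/s

6.204 kg·m/s


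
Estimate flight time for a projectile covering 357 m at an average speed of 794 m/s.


t = d/v = 357/794 = 0.4496 s

0.4496 s


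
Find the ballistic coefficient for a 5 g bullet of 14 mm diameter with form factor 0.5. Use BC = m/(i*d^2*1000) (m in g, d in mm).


BC = m/(i*d^2*1000) = 5/(0.5 * 14^2 * 1000) = 5.102e-05

5.102e-05


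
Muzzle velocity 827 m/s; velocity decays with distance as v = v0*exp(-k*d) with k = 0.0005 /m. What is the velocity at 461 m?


v = v0*exp(-k*d) = 827*exp(-0.0005*461) = 656.8 m/s

656.8 m/s


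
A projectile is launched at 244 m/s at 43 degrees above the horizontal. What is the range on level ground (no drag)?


R = v0^2 * sin(2*theta) / g = 244^2 * sin(2*43°) / 9.81 = 6054 m

6054 m


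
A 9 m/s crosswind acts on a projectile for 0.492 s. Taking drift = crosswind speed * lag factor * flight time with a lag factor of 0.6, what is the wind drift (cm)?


drift = v_wind * lag * t = 9 * 0.6 * 0.492 = 2.6568 m ≈ 265.7 cm

265.7 cm


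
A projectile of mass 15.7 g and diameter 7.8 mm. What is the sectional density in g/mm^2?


SD = m/d^2 = 15.7/7.8^2 = 0.2581 g/mm^2

0.2581 g/mm^2


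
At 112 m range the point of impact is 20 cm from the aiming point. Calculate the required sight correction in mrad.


1 mrad subtends 1 cm per 10 m of range, so adj = error_cm / (dist_m / 10) = 20 / (112/10) = 1.786 mrad

1.786 mrad


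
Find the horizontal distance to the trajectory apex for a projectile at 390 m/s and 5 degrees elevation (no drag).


R = v0^2*sin(2*theta)/g = 390^2*sin(2*5°)/9.81 = 2692.34 m
apex_dist = R/2 = 2692.34/2 = 1346 m

1346 m


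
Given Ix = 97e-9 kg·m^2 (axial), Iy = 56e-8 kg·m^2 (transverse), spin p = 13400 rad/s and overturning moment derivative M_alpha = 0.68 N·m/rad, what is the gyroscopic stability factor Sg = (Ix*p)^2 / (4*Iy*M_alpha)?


Sg = Ix^2 * p^2 / (4 * Iy * M_alpha) = (97e-9)^2 * 13400^2 / (4 * 56e-8 * 0.68) = 1.109

1.109


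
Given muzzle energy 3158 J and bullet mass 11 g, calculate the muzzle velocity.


v = sqrt(2*E/m) = sqrt(2*3158/0.011) = 757.7 m/s

757.7 m/s


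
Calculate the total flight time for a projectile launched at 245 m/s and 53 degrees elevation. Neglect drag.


T = 2*v0*sin(theta)/g = 2*245*sin(53°)/9.81 = 39.89 s

39.89 s


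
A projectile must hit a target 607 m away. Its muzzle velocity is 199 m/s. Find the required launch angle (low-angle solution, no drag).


sin(2*theta) = R*g/v0^2 = 607*9.81/199^2 = 0.150367, theta = arcsin(0.150367)/2 = 4.324°

4.324 degrees


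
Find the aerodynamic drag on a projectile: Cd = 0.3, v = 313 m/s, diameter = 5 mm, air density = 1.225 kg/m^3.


A = pi*(d/2)^2 = pi*(5/2000)^2 = 1.96350e-05 m^2
Fd = 0.5*Cd*rho*A*v^2 = 0.5*0.3*1.225*1.96350e-05*313^2 = 0.3535 N

0.3535 N


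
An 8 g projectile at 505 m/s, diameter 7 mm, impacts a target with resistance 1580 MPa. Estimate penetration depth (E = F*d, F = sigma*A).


A = pi*(d/2)^2 = pi*(7/2)^2 = 38.4845 mm^2
E = 0.5*m*v^2 = 0.5*0.008*505^2 = 1020.1 J
depth = E/(sigma*A) = 1020.1 J / (1580 MPa * 38.4845 mm^2) = 1020.1/(1580 * 38.4845) m = 0.0167764 m ≈ 16.78 mm

16.78 mm


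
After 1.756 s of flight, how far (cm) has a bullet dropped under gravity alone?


drop = 0.5*g*t^2 = 0.5*9.81*1.756^2 = 15.1247 m ≈ 1512 cm

1512 cm


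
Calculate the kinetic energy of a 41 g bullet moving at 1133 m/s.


E = 0.5*m*v^2 = 0.5*0.041*1133^2 = 26316 J

26316 J


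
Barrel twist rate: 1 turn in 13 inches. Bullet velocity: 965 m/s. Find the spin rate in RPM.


twist_m = 13*0.0254 = 0.3302 m
spin = v/twist = 965/0.3302 = 2922.471 rev/s
RPM = spin*60 = 2922.471*60 ≈ 175348 RPM

175348 RPM


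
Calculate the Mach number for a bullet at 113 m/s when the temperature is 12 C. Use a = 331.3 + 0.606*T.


a = 331.3 + 0.606*(12) = 338.572 m/s
M = v/a = 113/338.572 = 0.3338

0.3338


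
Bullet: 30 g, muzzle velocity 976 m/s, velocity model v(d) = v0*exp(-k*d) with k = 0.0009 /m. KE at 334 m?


v = v0*exp(-k*d) = 976*exp(-0.0009*334) = 722.605 m/s
E = 0.5*m*v^2 = 0.5*0.03*722.605^2 = 7832 J

7832 J


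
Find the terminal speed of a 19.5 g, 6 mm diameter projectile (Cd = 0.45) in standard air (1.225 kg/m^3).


A = pi*(d/2)^2 = pi*(6/2000)^2 = 2.82743e-05 m^2
vt = sqrt(2mg/(Cd*rho*A)) = sqrt(2*0.0195*9.81/(0.45 * 1.225 * 2.82743e-05)) = 156.7 m/s

156.7 m/s


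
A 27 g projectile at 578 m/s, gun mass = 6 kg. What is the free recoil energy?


v_r = m_p*v_p/m_gun = 0.027*578/6 = 2.601 m/s, E_r = 0.5*m_gun*v_r^2 = 0.5*6*2.601^2 = 20.3 J

20.3 J


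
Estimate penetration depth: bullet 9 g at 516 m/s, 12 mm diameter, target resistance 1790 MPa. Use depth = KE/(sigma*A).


A = pi*(d/2)^2 = pi*(12/2)^2 = 113.097 mm^2
E = 0.5*m*v^2 = 0.5*0.009*516^2 = 1198.15 J
depth = E/(sigma*A) = 1198.15 J / (1790 MPa * 113.097 mm^2) = 1198.15/(1790 * 113.097) m = 0.00591843 m ≈ 5.918 mm

5.918 mm


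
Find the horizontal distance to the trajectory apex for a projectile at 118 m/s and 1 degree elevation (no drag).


R = v0^2*sin(2*theta)/g = 118^2*sin(2*1°)/9.81 = 49.5352 m
apex_dist = R/2 = 49.5352/2 = 24.77 m

24.77 m


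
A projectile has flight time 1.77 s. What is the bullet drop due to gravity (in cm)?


drop = 0.5*g*t^2 = 0.5*9.81*1.77^2 = 15.3669 m ≈ 1537 cm

1537 cm


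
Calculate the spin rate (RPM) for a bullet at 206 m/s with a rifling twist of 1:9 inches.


twist_m = 9*0.0254 = 0.2286 m
spin = v/twist = 206/0.2286 = 901.1374 rev/s
RPM = spin*60 = 901.1374*60 ≈ 54068 RPM

54068 RPM


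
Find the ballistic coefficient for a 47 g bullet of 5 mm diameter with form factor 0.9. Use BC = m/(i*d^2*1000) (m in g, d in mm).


BC = m/(i*d^2*1000) = 47/(0.9 * 5^2 * 1000) = 0.002089

0.002089


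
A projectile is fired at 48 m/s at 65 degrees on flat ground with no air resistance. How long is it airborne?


T = 2*v0*sin(theta)/g = 2*48*sin(65°)/9.81 = 8.869 s

8.869 s


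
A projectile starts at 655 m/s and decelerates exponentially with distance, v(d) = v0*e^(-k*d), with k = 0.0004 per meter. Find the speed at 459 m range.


v = v0*exp(-k*d) = 655*exp(-0.0004*459) = 545.1 m/s

545.1 m/s


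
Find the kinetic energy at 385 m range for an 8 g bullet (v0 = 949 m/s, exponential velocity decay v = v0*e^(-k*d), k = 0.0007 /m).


v = v0*exp(-k*d) = 949*exp(-0.0007*385) = 724.809 m/s
E = 0.5*m*v^2 = 0.5*0.008*724.809^2 = 2101 J

2101 J


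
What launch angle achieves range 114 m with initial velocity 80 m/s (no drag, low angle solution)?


sin(2*theta) = R*g/v0^2 = 114*9.81/80^2 = 0.174741, theta = arcsin(0.174741)/2 = 5.032°

5.032 degrees


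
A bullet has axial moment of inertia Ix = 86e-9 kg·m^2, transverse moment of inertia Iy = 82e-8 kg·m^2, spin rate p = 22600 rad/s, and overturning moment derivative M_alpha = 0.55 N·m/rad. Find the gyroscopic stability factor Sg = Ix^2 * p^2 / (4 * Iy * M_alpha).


Sg = Ix^2 * p^2 / (4 * Iy * M_alpha) = (86e-9)^2 * 22600^2 / (4 * 82e-8 * 0.55) = 2.094

2.094


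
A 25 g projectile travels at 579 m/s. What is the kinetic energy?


E = 0.5*m*v^2 = 0.5*0.025*579^2 = 4191 J

4191 J


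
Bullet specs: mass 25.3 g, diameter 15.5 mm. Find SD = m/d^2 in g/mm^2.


SD = m/d^2 = 25.3/15.5^2 = 0.1053 g/mm^2

0.1053 g/mm^2


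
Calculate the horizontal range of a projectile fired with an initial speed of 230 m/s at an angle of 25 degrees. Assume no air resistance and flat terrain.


R = v0^2 * sin(2*theta) / g = 230^2 * sin(2*25°) / 9.81 = 4131 m

4131 m


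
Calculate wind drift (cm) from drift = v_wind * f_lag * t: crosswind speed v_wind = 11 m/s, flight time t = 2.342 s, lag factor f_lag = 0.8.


drift = v_wind * lag * t = 11 * 0.8 * 2.342 = 20.6096 m ≈ 2061 cm

2061 cm


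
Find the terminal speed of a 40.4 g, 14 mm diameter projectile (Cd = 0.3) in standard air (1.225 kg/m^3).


A = pi*(d/2)^2 = pi*(14/2000)^2 = 1.53938e-04 m^2
vt = sqrt(2mg/(Cd*rho*A)) = sqrt(2*0.0404*9.81/(0.3 * 1.225 * 1.53938e-04)) = 118.4 m/s

118.4 m/s


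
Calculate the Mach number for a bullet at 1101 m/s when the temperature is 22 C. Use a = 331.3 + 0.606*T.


a = 331.3 + 0.606*(22) = 344.632 m/s
M = v/a = 1101/344.632 = 3.195

3.195


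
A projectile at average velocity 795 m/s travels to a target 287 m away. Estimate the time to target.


t = d/v = 287/795 = 0.361 s

0.361 s


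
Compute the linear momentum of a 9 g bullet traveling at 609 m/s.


p = m*v = 0.009*609 = 5.481 kg·m/s

5.481 kg·m/s


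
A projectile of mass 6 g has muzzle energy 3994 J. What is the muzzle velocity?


v = sqrt(2*E/m) = sqrt(2*3994/0.006) = 1154 m/s

1154 m/s


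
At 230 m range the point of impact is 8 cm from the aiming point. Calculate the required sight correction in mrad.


1 mrad subtends 1 cm per 10 m of range, so adj = error_cm / (dist_m / 10) = 8 / (230/10) = 0.3478 mrad

0.3478 mrad


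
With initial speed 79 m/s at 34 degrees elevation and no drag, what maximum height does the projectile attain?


H = (v0*sin(theta))^2 / (2g) = (79*sin(34°))^2 / (2*9.81) = 99.47 m

99.47 m


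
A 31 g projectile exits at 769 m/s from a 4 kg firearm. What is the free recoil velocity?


v_recoil = m_p * v_p / m_gun = 0.031 * 769 / 4 = 5.96 m/s

5.96 m/s


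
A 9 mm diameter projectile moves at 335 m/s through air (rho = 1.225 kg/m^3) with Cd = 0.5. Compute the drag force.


A = pi*(d/2)^2 = pi*(9/2000)^2 = 6.36173e-05 m^2
Fd = 0.5*Cd*rho*A*v^2 = 0.5*0.5*1.225*6.36173e-05*335^2 = 2.186 N

2.186 N


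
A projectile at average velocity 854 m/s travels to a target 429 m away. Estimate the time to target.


t = d/v = 429/854 = 0.5023 s

0.5023 s


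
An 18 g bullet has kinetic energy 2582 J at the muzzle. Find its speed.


v = sqrt(2*E/m) = sqrt(2*2582/0.018) = 535.6 m/s

535.6 m/s


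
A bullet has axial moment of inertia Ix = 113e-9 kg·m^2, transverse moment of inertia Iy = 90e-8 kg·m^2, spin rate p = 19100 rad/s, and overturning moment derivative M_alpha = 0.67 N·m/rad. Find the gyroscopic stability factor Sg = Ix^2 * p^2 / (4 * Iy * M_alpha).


Sg = Ix^2 * p^2 / (4 * Iy * M_alpha) = (113e-9)^2 * 19100^2 / (4 * 90e-8 * 0.67) = 1.931

1.931


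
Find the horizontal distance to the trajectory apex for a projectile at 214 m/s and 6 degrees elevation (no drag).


R = v0^2*sin(2*theta)/g = 214^2*sin(2*6°)/9.81 = 970.594 m
apex_dist = R/2 = 970.594/2 = 485.3 m

485.3 m


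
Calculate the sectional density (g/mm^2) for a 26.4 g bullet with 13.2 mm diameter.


SD = m/d^2 = 26.4/13.2^2 = 0.1515 g/mm^2

0.1515 g/mm^2


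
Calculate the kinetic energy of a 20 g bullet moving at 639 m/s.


E = 0.5*m*v^2 = 0.5*0.02*639^2 = 4083 J

4083 J


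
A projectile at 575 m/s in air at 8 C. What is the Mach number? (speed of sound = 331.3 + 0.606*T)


a = 331.3 + 0.606*(8) = 336.148 m/s
M = v/a = 575/336.148 = 1.711

1.711


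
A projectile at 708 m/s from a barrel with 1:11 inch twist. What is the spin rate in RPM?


twist_m = 11*0.0254 = 0.2794 m
spin = v/twist = 708/0.2794 = 2534.001 rev/s
RPM = spin*60 = 2534.001*60 ≈ 152040 RPM

152040 RPM


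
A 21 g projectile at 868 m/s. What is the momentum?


p = m*v = 0.021*868 = 18.23 kg·m/s

18.23 kg·m/s


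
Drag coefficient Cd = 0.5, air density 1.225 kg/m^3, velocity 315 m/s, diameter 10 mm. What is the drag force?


A = pi*(d/2)^2 = pi*(10/2000)^2 = 7.85398e-05 m^2
Fd = 0.5*Cd*rho*A*v^2 = 0.5*0.5*1.225*7.85398e-05*315^2 = 2.387 N

2.387 N


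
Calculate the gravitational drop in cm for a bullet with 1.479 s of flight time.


drop = 0.5*g*t^2 = 0.5*9.81*1.479^2 = 10.7294 m ≈ 1073 cm

1073 cm


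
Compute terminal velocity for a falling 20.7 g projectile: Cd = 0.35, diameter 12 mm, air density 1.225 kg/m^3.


A = pi*(d/2)^2 = pi*(12/2000)^2 = 1.13097e-04 m^2
vt = sqrt(2mg/(Cd*rho*A)) = sqrt(2*0.0207*9.81/(0.35 * 1.225 * 1.13097e-04)) = 91.52 m/s

91.52 m/s


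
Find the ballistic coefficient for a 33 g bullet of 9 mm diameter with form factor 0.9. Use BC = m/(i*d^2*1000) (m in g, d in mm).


BC = m/(i*d^2*1000) = 33/(0.9 * 9^2 * 1000) = 0.0004527

0.0004527


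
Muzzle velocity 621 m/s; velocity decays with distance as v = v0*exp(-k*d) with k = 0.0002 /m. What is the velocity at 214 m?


v = v0*exp(-k*d) = 621*exp(-0.0002*214) = 595 m/s

595 m/s


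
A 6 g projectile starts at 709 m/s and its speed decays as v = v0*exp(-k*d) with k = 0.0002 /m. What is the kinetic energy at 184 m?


v = v0*exp(-k*d) = 709*exp(-0.0002*184) = 683.383 m/s
E = 0.5*m*v^2 = 0.5*0.006*683.383^2 = 1401 J

1401 J


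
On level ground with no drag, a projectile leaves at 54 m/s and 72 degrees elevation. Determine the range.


R = v0^2 * sin(2*theta) / g = 54^2 * sin(2*72°) / 9.81 = 174.7 m

174.7 m


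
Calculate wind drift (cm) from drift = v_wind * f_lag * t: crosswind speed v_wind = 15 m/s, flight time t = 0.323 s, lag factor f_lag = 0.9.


drift = v_wind * lag * t = 15 * 0.9 * 0.323 = 4.3605 m ≈ 436.1 cm

436.1 cm


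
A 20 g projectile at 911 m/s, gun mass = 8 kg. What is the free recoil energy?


v_r = m_p*v_p/m_gun = 0.02*911/8 = 2.2775 m/s, E_r = 0.5*m_gun*v_r^2 = 0.5*8*2.2775^2 = 20.75 J

20.75 J


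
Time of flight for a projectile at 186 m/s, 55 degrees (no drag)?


T = 2*v0*sin(theta)/g = 2*186*sin(55°)/9.81 = 31.06 s

31.06 s


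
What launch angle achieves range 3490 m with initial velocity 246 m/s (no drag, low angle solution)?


sin(2*theta) = R*g/v0^2 = 3490*9.81/246^2 = 0.56575, theta = arcsin(0.56575)/2 = 17.23°

17.23 degrees


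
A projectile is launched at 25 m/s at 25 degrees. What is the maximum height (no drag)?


H = (v0*sin(theta))^2 / (2g) = (25*sin(25°))^2 / (2*9.81) = 5.69 m

5.69 m


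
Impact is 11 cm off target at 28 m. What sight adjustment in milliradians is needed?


1 mrad subtends 1 cm per 10 m of range, so adj = error_cm / (dist_m / 10) = 11 / (28/10) = 3.929 mrad

3.929 mrad


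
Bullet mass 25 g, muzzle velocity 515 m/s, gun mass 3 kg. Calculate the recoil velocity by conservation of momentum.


v_recoil = m_p * v_p / m_gun = 0.025 * 515 / 3 = 4.292 m/s

4.292 m/s


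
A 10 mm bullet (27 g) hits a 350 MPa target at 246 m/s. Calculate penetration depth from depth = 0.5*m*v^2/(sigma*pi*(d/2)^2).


A = pi*(d/2)^2 = pi*(10/2)^2 = 78.5398 mm^2
E = 0.5*m*v^2 = 0.5*0.027*246^2 = 816.966 J
depth = E/(sigma*A) = 816.966 J / (350 MPa * 78.5398 mm^2) = 816.966/(350 * 78.5398) m = 0.0297198 m ≈ 29.72 mm

29.72 mm


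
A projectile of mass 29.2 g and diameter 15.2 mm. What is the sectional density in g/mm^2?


SD = m/d^2 = 29.2/15.2^2 = 0.1264 g/mm^2

0.1264 g/mm^2


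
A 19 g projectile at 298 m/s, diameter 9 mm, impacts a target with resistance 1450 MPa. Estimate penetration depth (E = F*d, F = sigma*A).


A = pi*(d/2)^2 = pi*(9/2)^2 = 63.6173 mm^2
E = 0.5*m*v^2 = 0.5*0.019*298^2 = 843.638 J
depth = E/(sigma*A) = 843.638 J / (1450 MPa * 63.6173 mm^2) = 843.638/(1450 * 63.6173) m = 0.00914562 m ≈ 9.146 mm

9.146 mm


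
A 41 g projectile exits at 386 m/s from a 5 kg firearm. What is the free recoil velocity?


v_recoil = m_p * v_p / m_gun = 0.041 * 386 / 5 = 3.165 m/s

3.165 m/s


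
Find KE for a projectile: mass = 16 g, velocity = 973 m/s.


E = 0.5*m*v^2 = 0.5*0.016*973^2 = 7574 J

7574 J


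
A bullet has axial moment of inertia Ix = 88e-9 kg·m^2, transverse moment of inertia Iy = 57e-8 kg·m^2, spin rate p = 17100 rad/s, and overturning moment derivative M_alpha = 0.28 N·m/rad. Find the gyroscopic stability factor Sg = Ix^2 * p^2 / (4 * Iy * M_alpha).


Sg = Ix^2 * p^2 / (4 * Iy * M_alpha) = (88e-9)^2 * 17100^2 / (4 * 57e-8 * 0.28) = 3.547

3.547


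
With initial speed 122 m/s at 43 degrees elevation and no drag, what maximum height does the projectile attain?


H = (v0*sin(theta))^2 / (2g) = (122*sin(43°))^2 / (2*9.81) = 352.8 m

352.8 m


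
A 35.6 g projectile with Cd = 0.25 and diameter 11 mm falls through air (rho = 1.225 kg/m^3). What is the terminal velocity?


A = pi*(d/2)^2 = pi*(11/2000)^2 = 9.50332e-05 m^2
vt = sqrt(2mg/(Cd*rho*A)) = sqrt(2*0.0356*9.81/(0.25 * 1.225 * 9.50332e-05)) = 154.9 m/s

154.9 m/s


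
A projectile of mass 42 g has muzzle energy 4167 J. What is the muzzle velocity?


v = sqrt(2*E/m) = sqrt(2*4167/0.042) = 445.5 m/s

445.5 m/s


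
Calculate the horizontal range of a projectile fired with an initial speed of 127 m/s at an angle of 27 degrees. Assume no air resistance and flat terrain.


R = v0^2 * sin(2*theta) / g = 127^2 * sin(2*27°) / 9.81 = 1330 m

1330 m


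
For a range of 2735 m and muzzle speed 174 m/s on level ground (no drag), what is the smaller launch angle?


sin(2*theta) = R*g/v0^2 = 2735*9.81/174^2 = 0.886192, theta = arcsin(0.886192)/2 = 31.2°

31.2 degrees


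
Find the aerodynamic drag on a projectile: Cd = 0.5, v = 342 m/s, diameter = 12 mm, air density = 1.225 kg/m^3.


A = pi*(d/2)^2 = pi*(12/2000)^2 = 1.13097e-04 m^2
Fd = 0.5*Cd*rho*A*v^2 = 0.5*0.5*1.225*1.13097e-04*342^2 = 4.051 N

4.051 N


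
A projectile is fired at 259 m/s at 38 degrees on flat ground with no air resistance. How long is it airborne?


T = 2*v0*sin(theta)/g = 2*259*sin(38°)/9.81 = 32.51 s

32.51 s


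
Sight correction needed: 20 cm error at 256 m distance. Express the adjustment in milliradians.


1 mrad subtends 1 cm per 10 m of range, so adj = error_cm / (dist_m / 10) = 20 / (256/10) = 0.7812 mrad

0.7812 mrad


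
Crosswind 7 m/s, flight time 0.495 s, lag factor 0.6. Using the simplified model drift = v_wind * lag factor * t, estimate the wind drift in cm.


drift = v_wind * lag * t = 7 * 0.6 * 0.495 = 2.079 m ≈ 207.9 cm

207.9 cm


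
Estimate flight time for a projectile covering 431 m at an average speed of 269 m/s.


t = d/v = 431/269 = 1.602 s

1.602 s


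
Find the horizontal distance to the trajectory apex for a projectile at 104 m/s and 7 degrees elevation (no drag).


R = v0^2*sin(2*theta)/g = 104^2*sin(2*7°)/9.81 = 266.731 m
apex_dist = R/2 = 266.731/2 = 133.4 m

133.4 m


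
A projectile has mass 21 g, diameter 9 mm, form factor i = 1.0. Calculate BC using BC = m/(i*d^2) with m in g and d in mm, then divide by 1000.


BC = m/(i*d^2*1000) = 21/(1.0 * 9^2 * 1000) = 0.0002593

0.0002593


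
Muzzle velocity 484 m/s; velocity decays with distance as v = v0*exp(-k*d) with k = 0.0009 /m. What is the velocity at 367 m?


v = v0*exp(-k*d) = 484*exp(-0.0009*367) = 347.9 m/s

347.9 m/s


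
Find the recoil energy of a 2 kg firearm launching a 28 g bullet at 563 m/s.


v_r = m_p*v_p/m_gun = 0.028*563/2 = 7.882 m/s, E_r = 0.5*m_gun*v_r^2 = 0.5*2*7.882^2 = 62.13 J

62.13 J


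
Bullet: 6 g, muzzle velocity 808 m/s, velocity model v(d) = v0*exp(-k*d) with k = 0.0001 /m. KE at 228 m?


v = v0*exp(-k*d) = 808*exp(-0.0001*228) = 789.786 m/s
E = 0.5*m*v^2 = 0.5*0.006*789.786^2 = 1871 J

1871 J


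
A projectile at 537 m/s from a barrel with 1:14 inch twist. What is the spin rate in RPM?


twist_m = 14*0.0254 = 0.3556 m
spin = v/twist = 537/0.3556 = 1510.124 rev/s
RPM = spin*60 = 1510.124*60 ≈ 90607 RPM

90607 RPM


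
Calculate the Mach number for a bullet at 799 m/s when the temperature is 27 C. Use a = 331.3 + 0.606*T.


a = 331.3 + 0.606*(27) = 347.662 m/s
M = v/a = 799/347.662 = 2.298

2.298


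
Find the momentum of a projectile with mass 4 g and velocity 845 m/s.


p = m*v = 0.004*845 = 3.38 kg·m/s

3.38 kg·m/s


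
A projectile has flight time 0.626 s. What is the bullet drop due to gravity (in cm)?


drop = 0.5*g*t^2 = 0.5*9.81*0.626^2 = 1.92215 m ≈ 192.2 cm

192.2 cm


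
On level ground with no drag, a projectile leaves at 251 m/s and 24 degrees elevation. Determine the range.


R = v0^2 * sin(2*theta) / g = 251^2 * sin(2*24°) / 9.81 = 4773 m

4773 m


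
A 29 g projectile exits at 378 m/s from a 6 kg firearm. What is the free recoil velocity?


v_recoil = m_p * v_p / m_gun = 0.029 * 378 / 6 = 1.827 m/s

1.827 m/s


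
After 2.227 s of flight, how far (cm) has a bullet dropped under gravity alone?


drop = 0.5*g*t^2 = 0.5*9.81*2.227^2 = 24.3265 m ≈ 2433 cm

2433 cm


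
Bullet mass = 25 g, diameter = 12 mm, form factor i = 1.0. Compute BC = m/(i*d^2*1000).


BC = m/(i*d^2*1000) = 25/(1.0 * 12^2 * 1000) = 0.0001736

0.0001736


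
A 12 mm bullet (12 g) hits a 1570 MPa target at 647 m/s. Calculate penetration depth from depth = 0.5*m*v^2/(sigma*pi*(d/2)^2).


A = pi*(d/2)^2 = pi*(12/2)^2 = 113.097 mm^2
E = 0.5*m*v^2 = 0.5*0.012*647^2 = 2511.65 J
depth = E/(sigma*A) = 2511.65 J / (1570 MPa * 113.097 mm^2) = 2511.65/(1570 * 113.097) m = 0.0141452 m ≈ 14.15 mm

14.15 mm


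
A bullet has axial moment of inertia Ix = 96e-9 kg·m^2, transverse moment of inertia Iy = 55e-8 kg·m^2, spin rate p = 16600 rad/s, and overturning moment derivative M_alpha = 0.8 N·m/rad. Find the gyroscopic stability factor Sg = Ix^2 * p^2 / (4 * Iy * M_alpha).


Sg = Ix^2 * p^2 / (4 * Iy * M_alpha) = (96e-9)^2 * 16600^2 / (4 * 55e-8 * 0.8) = 1.443

1.443


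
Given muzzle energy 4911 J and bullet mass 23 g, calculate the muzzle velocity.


v = sqrt(2*E/m) = sqrt(2*4911/0.023) = 653.5 m/s

653.5 m/s


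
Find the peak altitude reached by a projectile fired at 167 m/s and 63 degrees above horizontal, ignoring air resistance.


H = (v0*sin(theta))^2 / (2g) = (167*sin(63°))^2 / (2*9.81) = 1128 m

1128 m


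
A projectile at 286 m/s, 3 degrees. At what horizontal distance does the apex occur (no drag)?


R = v0^2*sin(2*theta)/g = 286^2*sin(2*3°)/9.81 = 871.561 m
apex_dist = R/2 = 871.561/2 = 435.8 m

435.8 m


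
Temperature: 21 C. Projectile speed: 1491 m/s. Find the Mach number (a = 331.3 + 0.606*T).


a = 331.3 + 0.606*(21) = 344.026 m/s
M = v/a = 1491/344.026 = 4.334

4.334


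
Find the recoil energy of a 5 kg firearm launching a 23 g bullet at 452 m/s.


v_r = m_p*v_p/m_gun = 0.023*452/5 = 2.0792 m/s, E_r = 0.5*m_gun*v_r^2 = 0.5*5*2.0792^2 = 10.81 J

10.81 J


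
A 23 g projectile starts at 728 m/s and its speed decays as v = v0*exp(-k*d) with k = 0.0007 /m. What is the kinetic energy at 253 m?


v = v0*exp(-k*d) = 728*exp(-0.0007*253) = 609.843 m/s
E = 0.5*m*v^2 = 0.5*0.023*609.843^2 = 4277 J

4277 J


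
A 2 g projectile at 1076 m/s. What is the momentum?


p = m*v = 0.002*1076 = 2.152 kg·m/s

2.152 kg·m/s


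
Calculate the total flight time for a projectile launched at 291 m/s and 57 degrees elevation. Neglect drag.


T = 2*v0*sin(theta)/g = 2*291*sin(57°)/9.81 = 49.76 s

49.76 s


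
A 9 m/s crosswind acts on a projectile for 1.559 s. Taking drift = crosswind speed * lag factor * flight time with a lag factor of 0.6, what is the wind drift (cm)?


drift = v_wind * lag * t = 9 * 0.6 * 1.559 = 8.4186 m ≈ 841.9 cm

841.9 cm


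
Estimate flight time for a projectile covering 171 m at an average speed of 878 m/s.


t = d/v = 171/878 = 0.1948 s

0.1948 s


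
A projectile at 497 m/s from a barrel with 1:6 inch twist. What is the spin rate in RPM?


twist_m = 6*0.0254 = 0.1524 m
spin = v/twist = 497/0.1524 = 3261.155 rev/s
RPM = spin*60 = 3261.155*60 ≈ 195669 RPM

195669 RPM


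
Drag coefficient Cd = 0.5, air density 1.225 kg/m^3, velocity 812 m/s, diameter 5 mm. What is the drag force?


A = pi*(d/2)^2 = pi*(5/2000)^2 = 1.96350e-05 m^2
Fd = 0.5*Cd*rho*A*v^2 = 0.5*0.5*1.225*1.96350e-05*812^2 = 3.965 N

3.965 N
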